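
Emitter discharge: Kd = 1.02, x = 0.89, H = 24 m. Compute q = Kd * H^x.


q = Kd * H^x = 1.02 * 24^0.89 = 1.02 * 16.919519

17.2579 L/h


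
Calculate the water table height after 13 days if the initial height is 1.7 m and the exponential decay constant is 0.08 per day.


m = m0 * exp(-k*t)
m = 1.7 * exp(-0.08 * 13)
m = 1.7 * exp(-1.0400)

0.6009 m


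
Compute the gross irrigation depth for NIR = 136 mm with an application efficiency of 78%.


Ea = 78% = 0.78
GID = NIR / Ea = 136 / 0.78 = 174.3590 mm

174.3590 mm


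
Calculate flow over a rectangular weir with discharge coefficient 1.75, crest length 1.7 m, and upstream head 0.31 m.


Q = C * L * H^(3/2) = 1.75 * 1.7 * 0.31^1.5 = 1.75 * 1.7 * 0.172601

0.5135 m^3/s


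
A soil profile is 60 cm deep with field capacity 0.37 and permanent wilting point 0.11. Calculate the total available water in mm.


AWC = (FC - PWP) * d * 10
AWC = (0.37 - 0.11) * 60 * 10
AWC = 0.2600 * 60 * 10

156.0000 mm


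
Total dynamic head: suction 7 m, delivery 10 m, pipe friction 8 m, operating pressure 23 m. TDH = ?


TDH = Hs + Hd + hf + Hp = 7 + 10 + 8 + 23 = 48

48 m


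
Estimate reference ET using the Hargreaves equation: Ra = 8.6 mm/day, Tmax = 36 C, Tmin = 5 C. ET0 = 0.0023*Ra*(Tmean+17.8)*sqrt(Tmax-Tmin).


Tmean = (Tmax + Tmin)/2 = (36 + 5)/2 = 20.5
ET0 = 0.0023 * 8.6 * (20.5 + 17.8) * sqrt(36 - 5)
ET0 = 0.0023 * 8.6 * 38.3 * 5.567764

4.2180 mm/day


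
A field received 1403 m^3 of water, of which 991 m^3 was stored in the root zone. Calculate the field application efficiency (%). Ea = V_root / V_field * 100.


Ea = V_root / V_field * 100 = 991 / 1403 * 100 = 70.6344%

70.6344 %


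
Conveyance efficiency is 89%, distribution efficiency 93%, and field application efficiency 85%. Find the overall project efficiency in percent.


Ec = 0.89, Eb = 0.93, Ea = 0.85
E = 0.89 * 0.93 * 0.85 * 100 = 70.3545%

70.3545 %


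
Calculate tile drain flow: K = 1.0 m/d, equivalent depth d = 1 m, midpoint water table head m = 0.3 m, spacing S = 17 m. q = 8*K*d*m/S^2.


q = 8*K*d*m/S^2
q = 8*1.0*1*0.3/17^2
q = 2.4000 / 289

0.0083 m/d


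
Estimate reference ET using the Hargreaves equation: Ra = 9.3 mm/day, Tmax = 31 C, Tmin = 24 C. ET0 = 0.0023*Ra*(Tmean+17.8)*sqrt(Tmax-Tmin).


Tmean = (Tmax + Tmin)/2 = (31 + 24)/2 = 27.5
ET0 = 0.0023 * 9.3 * (27.5 + 17.8) * sqrt(31 - 24)
ET0 = 0.0023 * 9.3 * 45.3 * 2.645751

2.5636 mm/day


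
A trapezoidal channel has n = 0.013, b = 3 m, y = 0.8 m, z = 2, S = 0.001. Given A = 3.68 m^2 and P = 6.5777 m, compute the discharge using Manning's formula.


R = A/P = 3.68/6.5777 = 0.559466
Q = (1/0.013) * 3.68 * 0.559466^(2/3) * 0.001^0.5

6.0779 m^3/s


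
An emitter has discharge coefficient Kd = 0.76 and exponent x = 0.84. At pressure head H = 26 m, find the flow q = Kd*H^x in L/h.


q = Kd * H^x = 0.76 * 26^0.84 = 0.76 * 15.437523

11.7325 L/h


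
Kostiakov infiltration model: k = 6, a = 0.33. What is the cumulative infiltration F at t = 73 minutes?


F = k * t^a = 6 * 73^0.33
F = 6 * 4.119994

24.7200 mm


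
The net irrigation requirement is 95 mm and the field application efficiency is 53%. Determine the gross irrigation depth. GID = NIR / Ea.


Ea = 53% = 0.53
GID = NIR / Ea = 95 / 0.53 = 179.2453 mm

179.2453 mm


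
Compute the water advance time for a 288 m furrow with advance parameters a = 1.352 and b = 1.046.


t = (L/a)^(1/b)
t = (288/1.352)^(1/1.046)
t = 213.017751^(1/1.046)

168.2747 min


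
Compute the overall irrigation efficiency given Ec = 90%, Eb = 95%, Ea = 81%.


Ec = 0.9, Eb = 0.95, Ea = 0.81
E = 0.9 * 0.95 * 0.81 * 100 = 69.2550%

69.2550 %


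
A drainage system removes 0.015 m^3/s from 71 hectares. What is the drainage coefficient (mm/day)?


DC = Q * 86400 / (A * 10000) * 1000
DC = 0.015 * 86400 / (71 * 10000) * 1000
DC = 1296000.0000 / 710000

1.8254 mm/day


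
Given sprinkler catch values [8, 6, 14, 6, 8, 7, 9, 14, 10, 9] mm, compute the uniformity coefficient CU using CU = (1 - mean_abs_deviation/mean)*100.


mean = 9.100000 mm
MAD = 2.140000 mm
CU = (1 - 2.140000/9.100000)*100

76.4835 %


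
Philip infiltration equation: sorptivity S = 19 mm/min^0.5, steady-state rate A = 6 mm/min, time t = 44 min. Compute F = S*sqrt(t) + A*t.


F = S*sqrt(t) + A*t
F = 19*sqrt(44) + 6*44
F = 19*6.633250 + 264

390.0317 mm


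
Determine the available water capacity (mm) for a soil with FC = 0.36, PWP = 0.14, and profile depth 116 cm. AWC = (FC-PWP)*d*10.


AWC = (FC - PWP) * d * 10
AWC = (0.36 - 0.14) * 116 * 10
AWC = 0.2200 * 116 * 10

255.2000 mm


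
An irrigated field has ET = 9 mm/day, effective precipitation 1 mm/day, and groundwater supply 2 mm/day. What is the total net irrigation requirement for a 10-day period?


Daily deficit = ET - Pe - GW = 9 - 1 - 2 = 6 mm/day
NIR = 6 * 10 = 60 mm

60.0000 mm


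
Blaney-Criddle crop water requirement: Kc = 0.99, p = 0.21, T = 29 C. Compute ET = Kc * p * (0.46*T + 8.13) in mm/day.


ET = Kc * p * (0.46*T + 8.13)
ET = 0.99 * 0.21 * (0.46*29 + 8.13)
ET = 0.99 * 0.21 * 21.4700

4.4636 mm/day


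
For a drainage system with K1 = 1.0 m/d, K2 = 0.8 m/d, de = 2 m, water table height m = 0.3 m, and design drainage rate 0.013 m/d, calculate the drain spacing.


S^2 = 8*K2*de*m/q + 4*K1*m^2/q
S^2 = 8*0.8*2*0.3/0.013 + 4*1.0*0.3^2/0.013
S = sqrt(323.0769)

17.9743 m


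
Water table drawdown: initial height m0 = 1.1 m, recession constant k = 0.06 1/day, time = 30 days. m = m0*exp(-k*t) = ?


m = m0 * exp(-k*t)
m = 1.1 * exp(-0.06 * 30)
m = 1.1 * exp(-1.8000)

0.1818 m


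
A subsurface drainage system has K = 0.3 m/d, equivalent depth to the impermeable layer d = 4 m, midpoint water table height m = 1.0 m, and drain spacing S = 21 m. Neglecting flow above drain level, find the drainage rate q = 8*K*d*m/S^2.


q = 8*K*d*m/S^2
q = 8*0.3*4*1.0/21^2
q = 9.6000 / 441

0.0218 m/d


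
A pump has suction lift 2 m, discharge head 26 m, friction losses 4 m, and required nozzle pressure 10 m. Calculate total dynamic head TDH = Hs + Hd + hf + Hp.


TDH = Hs + Hd + hf + Hp = 2 + 26 + 4 + 10 = 42

42 m


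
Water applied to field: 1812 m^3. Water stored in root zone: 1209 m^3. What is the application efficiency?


Ea = V_root / V_field * 100 = 1209 / 1812 * 100 = 66.7219%

66.7219 %


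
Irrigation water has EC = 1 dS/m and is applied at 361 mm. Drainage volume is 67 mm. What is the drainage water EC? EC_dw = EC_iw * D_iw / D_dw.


EC_dw = EC_iw * D_iw / D_dw
EC_dw = 1 * 361 / 67
EC_dw = 361 / 67

5.3881 dS/m


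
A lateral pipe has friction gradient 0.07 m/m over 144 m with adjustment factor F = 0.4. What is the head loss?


hf = J * L * F = 0.07 * 144 * 0.4 = 4.0320 m

4.0320 m


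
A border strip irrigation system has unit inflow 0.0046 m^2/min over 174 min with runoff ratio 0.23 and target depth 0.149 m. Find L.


L = q*t/((1+r)*Z)
L = 0.0046*174/((1+0.23)*0.149)
L = 0.8004/0.18327

4.3673 m


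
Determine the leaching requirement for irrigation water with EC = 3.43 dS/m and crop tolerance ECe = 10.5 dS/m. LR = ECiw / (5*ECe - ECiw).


LR = ECiw / (5*ECe - ECiw)
LR = 3.43 / (5*10.5 - 3.43)
LR = 3.43 / 49.0700

0.0699


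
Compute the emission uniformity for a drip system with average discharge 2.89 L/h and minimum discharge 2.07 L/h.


EU = (q_min/q_avg)*100 = (2.07/2.89)*100 = 71.6263%

71.6263 %


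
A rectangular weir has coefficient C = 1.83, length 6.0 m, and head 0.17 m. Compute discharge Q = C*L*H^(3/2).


Q = C * L * H^(3/2) = 1.83 * 6.0 * 0.17^1.5 = 1.83 * 6.0 * 0.070093

0.7696 m^3/s


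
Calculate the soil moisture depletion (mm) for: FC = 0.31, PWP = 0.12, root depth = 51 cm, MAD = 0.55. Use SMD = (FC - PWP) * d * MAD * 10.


SMD = (FC - PWP) * d * MAD * 10
SMD = (0.31 - 0.12) * 51 * 0.55 * 10
SMD = 0.1900 * 51 * 0.55 * 10

53.2950 mm


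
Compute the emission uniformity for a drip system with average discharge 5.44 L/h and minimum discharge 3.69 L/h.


EU = (q_min/q_avg)*100 = (3.69/5.44)*100 = 67.8309%

67.8309 %


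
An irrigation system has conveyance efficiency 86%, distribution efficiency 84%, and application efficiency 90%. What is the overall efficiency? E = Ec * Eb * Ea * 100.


Ec = 0.86, Eb = 0.84, Ea = 0.9
E = 0.86 * 0.84 * 0.9 * 100 = 65.0160%

65.0160 %


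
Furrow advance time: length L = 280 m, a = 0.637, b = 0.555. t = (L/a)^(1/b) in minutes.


t = (L/a)^(1/b)
t = (280/0.637)^(1/0.555)
t = 439.560440^(1/0.555)

57835.6572 min


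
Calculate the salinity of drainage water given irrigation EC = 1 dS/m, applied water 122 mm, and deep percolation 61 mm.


EC_dw = EC_iw * D_iw / D_dw
EC_dw = 1 * 122 / 61
EC_dw = 122 / 61

2.0000 dS/m


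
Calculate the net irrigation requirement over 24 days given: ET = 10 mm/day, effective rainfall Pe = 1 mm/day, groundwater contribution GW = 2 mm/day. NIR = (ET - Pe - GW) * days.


Daily deficit = ET - Pe - GW = 10 - 1 - 2 = 7 mm/day
NIR = 7 * 24 = 168 mm

168.0000 mm


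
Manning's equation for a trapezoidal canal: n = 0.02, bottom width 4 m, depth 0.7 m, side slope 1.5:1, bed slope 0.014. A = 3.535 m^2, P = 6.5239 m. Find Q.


R = A/P = 3.535/6.5239 = 0.541854
Q = (1/0.02) * 3.535 * 0.541854^(2/3) * 0.014^0.5

13.8999 m^3/s


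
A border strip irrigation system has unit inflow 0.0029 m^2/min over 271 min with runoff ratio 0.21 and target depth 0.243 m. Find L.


L = q*t/((1+r)*Z)
L = 0.0029*271/((1+0.21)*0.243)
L = 0.7859/0.29403

2.6729 m


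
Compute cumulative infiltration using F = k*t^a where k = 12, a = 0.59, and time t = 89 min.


F = k * t^a = 12 * 89^0.59
F = 12 * 14.129933

169.5592 mm


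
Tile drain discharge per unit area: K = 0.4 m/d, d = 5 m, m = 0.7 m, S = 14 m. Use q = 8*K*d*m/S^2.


q = 8*K*d*m/S^2
q = 8*0.4*5*0.7/14^2
q = 11.2000 / 196

0.0571 m/d


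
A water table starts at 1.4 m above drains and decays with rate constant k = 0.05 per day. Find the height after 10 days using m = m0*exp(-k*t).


m = m0 * exp(-k*t)
m = 1.4 * exp(-0.05 * 10)
m = 1.4 * exp(-0.5000)

0.8491 m


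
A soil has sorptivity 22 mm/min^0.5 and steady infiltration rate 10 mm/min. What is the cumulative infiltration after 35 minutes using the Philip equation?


F = S*sqrt(t) + A*t
F = 22*sqrt(35) + 10*35
F = 22*5.916080 + 350

480.1538 mm


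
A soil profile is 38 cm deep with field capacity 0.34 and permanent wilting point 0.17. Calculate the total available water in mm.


AWC = (FC - PWP) * d * 10
AWC = (0.34 - 0.17) * 38 * 10
AWC = 0.1700 * 38 * 10

64.6000 mm


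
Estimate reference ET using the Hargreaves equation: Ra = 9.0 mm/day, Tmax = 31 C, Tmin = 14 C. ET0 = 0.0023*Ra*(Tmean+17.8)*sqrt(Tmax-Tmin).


Tmean = (Tmax + Tmin)/2 = (31 + 14)/2 = 22.5
ET0 = 0.0023 * 9.0 * (22.5 + 17.8) * sqrt(31 - 14)
ET0 = 0.0023 * 9.0 * 40.3 * 4.123106

3.4395 mm/day


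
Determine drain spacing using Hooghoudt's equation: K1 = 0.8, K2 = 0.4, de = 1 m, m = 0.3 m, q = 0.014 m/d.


S^2 = 8*K2*de*m/q + 4*K1*m^2/q
S^2 = 8*0.4*1*0.3/0.014 + 4*0.8*0.3^2/0.014
S = sqrt(89.1429)

9.4416 m


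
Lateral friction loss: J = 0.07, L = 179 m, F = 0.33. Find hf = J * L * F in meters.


hf = J * L * F = 0.07 * 179 * 0.33 = 4.1349 m

4.1349 m


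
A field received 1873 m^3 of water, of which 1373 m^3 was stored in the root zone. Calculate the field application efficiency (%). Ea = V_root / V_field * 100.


Ea = V_root / V_field * 100 = 1373 / 1873 * 100 = 73.3049%

73.3049 %


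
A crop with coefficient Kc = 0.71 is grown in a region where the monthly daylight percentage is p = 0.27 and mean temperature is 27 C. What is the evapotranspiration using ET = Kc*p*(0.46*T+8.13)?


ET = Kc * p * (0.46*T + 8.13)
ET = 0.71 * 0.27 * (0.46*27 + 8.13)
ET = 0.71 * 0.27 * 20.5500

3.9394 mm/day


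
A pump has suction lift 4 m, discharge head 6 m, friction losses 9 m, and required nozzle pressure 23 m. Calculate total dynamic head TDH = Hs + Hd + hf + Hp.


TDH = Hs + Hd + hf + Hp = 4 + 6 + 9 + 23 = 42

42 m


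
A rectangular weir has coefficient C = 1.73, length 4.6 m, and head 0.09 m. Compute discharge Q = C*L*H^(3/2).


Q = C * L * H^(3/2) = 1.73 * 4.6 * 0.09^1.5 = 1.73 * 4.6 * 0.027000

0.2149 m^3/s


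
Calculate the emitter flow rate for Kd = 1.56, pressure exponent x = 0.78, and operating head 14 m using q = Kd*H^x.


q = Kd * H^x = 1.56 * 14^0.78 = 1.56 * 7.833933

12.2209 L/h


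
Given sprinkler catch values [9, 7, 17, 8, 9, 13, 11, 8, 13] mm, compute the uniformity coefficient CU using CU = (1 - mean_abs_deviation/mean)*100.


mean = 10.555556 mm
MAD = 2.617284 mm
CU = (1 - 2.617284/10.555556)*100

75.2047 %


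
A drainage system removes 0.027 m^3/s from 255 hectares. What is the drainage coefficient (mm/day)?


DC = Q * 86400 / (A * 10000) * 1000
DC = 0.027 * 86400 / (255 * 10000) * 1000
DC = 2332800.0000 / 2550000

0.9148 mm/day


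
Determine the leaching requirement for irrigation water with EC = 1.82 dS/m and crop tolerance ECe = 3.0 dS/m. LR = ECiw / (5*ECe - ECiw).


LR = ECiw / (5*ECe - ECiw)
LR = 1.82 / (5*3.0 - 1.82)
LR = 1.82 / 13.1800

0.1381


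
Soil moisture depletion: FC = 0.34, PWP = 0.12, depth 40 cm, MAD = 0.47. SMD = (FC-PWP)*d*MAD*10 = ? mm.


SMD = (FC - PWP) * d * MAD * 10
SMD = (0.34 - 0.12) * 40 * 0.47 * 10
SMD = 0.2200 * 40 * 0.47 * 10

41.3600 mm


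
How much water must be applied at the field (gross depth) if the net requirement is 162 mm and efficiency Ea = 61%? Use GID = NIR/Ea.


Ea = 61% = 0.61
GID = NIR / Ea = 162 / 0.61 = 265.5738 mm

265.5738 mm


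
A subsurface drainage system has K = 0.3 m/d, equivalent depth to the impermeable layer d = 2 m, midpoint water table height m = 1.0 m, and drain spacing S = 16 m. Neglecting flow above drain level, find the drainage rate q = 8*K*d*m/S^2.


q = 8*K*d*m/S^2
q = 8*0.3*2*1.0/16^2
q = 4.8000 / 256

0.0187 m/d


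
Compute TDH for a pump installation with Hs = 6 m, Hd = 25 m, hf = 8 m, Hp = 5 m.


TDH = Hs + Hd + hf + Hp = 6 + 25 + 8 + 5 = 44

44 m


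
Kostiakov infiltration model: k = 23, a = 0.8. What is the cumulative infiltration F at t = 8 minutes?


F = k * t^a = 23 * 8^0.8
F = 23 * 5.278032

121.3947 mm


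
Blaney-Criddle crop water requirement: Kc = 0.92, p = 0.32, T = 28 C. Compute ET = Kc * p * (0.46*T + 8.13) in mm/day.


ET = Kc * p * (0.46*T + 8.13)
ET = 0.92 * 0.32 * (0.46*28 + 8.13)
ET = 0.92 * 0.32 * 21.0100

6.1853 mm/day


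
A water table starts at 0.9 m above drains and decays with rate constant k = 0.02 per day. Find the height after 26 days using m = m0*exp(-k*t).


m = m0 * exp(-k*t)
m = 0.9 * exp(-0.02 * 26)
m = 0.9 * exp(-0.5200)

0.5351 m


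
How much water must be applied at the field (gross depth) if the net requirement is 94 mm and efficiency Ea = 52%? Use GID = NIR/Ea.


Ea = 52% = 0.52
GID = NIR / Ea = 94 / 0.52 = 180.7692 mm

180.7692 mm


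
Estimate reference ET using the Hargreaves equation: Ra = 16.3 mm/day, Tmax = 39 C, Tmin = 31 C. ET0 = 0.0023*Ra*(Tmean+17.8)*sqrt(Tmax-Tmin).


Tmean = (Tmax + Tmin)/2 = (39 + 31)/2 = 35.0
ET0 = 0.0023 * 16.3 * (35.0 + 17.8) * sqrt(39 - 31)
ET0 = 0.0023 * 16.3 * 52.8 * 2.828427

5.5988 mm/day


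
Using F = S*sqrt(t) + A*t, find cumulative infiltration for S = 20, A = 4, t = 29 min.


F = S*sqrt(t) + A*t
F = 20*sqrt(29) + 4*29
F = 20*5.385165 + 116

223.7033 mm


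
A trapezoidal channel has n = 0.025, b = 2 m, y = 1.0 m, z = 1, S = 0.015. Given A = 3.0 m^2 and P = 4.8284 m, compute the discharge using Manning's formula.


R = A/P = 3.0/4.8284 = 0.621324
Q = (1/0.025) * 3.0 * 0.621324^(2/3) * 0.015^0.5

10.7014 m^3/s


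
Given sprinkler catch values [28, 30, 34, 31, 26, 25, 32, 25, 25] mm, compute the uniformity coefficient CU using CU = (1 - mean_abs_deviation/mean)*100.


mean = 28.444444 mm
MAD = 2.938272 mm
CU = (1 - 2.938272/28.444444)*100

89.6701 %


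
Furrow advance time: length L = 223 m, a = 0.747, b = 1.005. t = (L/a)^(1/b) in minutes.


t = (L/a)^(1/b)
t = (223/0.747)^(1/1.005)
t = 298.527443^(1/1.005)

290.1823 min


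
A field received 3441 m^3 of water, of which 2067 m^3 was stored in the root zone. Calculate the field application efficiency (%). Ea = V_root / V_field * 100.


Ea = V_root / V_field * 100 = 2067 / 3441 * 100 = 60.0697%

60.0697 %


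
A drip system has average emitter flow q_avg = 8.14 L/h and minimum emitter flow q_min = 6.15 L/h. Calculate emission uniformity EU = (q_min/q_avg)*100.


EU = (q_min/q_avg)*100 = (6.15/8.14)*100 = 75.5528%

75.5528 %


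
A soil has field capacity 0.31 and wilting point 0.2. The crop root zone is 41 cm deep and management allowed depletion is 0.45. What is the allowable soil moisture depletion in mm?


SMD = (FC - PWP) * d * MAD * 10
SMD = (0.31 - 0.2) * 41 * 0.45 * 10
SMD = 0.1100 * 41 * 0.45 * 10

20.2950 mm


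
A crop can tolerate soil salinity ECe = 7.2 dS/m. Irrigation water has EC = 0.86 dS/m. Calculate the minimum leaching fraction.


LR = ECiw / (5*ECe - ECiw)
LR = 0.86 / (5*7.2 - 0.86)
LR = 0.86 / 35.1400

0.0245


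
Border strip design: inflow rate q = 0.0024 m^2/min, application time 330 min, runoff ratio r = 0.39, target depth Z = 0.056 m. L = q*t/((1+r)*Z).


L = q*t/((1+r)*Z)
L = 0.0024*330/((1+0.39)*0.056)
L = 0.792/0.07784

10.1747 m


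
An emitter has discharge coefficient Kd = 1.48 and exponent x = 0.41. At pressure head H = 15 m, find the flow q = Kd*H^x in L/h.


q = Kd * H^x = 1.48 * 15^0.41 = 1.48 * 3.035271

4.4922 L/h


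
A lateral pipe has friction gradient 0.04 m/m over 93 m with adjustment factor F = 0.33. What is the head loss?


hf = J * L * F = 0.04 * 93 * 0.33 = 1.2276 m

1.2276 m


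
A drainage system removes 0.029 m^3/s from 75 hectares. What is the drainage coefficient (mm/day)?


DC = Q * 86400 / (A * 10000) * 1000
DC = 0.029 * 86400 / (75 * 10000) * 1000
DC = 2505600.0000 / 750000

3.3408 mm/day


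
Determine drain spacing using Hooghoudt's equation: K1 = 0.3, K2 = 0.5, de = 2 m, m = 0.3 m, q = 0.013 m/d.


S^2 = 8*K2*de*m/q + 4*K1*m^2/q
S^2 = 8*0.5*2*0.3/0.013 + 4*0.3*0.3^2/0.013
S = sqrt(192.9231)

13.8897 m


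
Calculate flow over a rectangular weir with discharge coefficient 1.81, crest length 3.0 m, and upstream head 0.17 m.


Q = C * L * H^(3/2) = 1.81 * 3.0 * 0.17^1.5 = 1.81 * 3.0 * 0.070093

0.3806 m^3/s


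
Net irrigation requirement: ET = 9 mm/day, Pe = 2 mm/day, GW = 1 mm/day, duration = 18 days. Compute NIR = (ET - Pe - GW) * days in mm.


Daily deficit = ET - Pe - GW = 9 - 2 - 1 = 6 mm/day
NIR = 6 * 18 = 108 mm

108.0000 mm


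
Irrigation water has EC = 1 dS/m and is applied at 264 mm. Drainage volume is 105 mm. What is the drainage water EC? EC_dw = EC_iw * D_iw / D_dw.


EC_dw = EC_iw * D_iw / D_dw
EC_dw = 1 * 264 / 105
EC_dw = 264 / 105

2.5143 dS/m


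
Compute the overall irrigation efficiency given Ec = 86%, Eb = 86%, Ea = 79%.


Ec = 0.86, Eb = 0.86, Ea = 0.79
E = 0.86 * 0.86 * 0.79 * 100 = 58.4284%

58.4284 %


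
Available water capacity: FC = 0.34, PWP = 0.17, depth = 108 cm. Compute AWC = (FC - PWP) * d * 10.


AWC = (FC - PWP) * d * 10
AWC = (0.34 - 0.17) * 108 * 10
AWC = 0.1700 * 108 * 10

183.6000 mm


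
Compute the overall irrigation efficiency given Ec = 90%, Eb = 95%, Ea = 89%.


Ec = 0.9, Eb = 0.95, Ea = 0.89
E = 0.9 * 0.95 * 0.89 * 100 = 76.0950%

76.0950 %


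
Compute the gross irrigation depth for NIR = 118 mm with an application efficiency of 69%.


Ea = 69% = 0.69
GID = NIR / Ea = 118 / 0.69 = 171.0145 mm

171.0145 mm


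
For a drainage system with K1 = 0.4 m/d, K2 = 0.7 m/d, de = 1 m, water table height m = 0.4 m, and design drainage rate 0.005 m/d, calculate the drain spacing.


S^2 = 8*K2*de*m/q + 4*K1*m^2/q
S^2 = 8*0.7*1*0.4/0.005 + 4*0.4*0.4^2/0.005
S = sqrt(499.2000)

22.3428 m


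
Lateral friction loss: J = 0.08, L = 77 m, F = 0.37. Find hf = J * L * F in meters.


hf = J * L * F = 0.08 * 77 * 0.37 = 2.2792 m

2.2792 m


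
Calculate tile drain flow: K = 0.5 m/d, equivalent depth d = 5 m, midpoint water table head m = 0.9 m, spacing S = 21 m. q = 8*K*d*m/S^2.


q = 8*K*d*m/S^2
q = 8*0.5*5*0.9/21^2
q = 18.0000 / 441

0.0408 m/d


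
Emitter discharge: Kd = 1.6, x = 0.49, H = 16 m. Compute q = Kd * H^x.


q = Kd * H^x = 1.6 * 16^0.49 = 1.6 * 3.890620

6.2250 L/h


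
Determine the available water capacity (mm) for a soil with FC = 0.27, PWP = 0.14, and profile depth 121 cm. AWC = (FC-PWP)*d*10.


AWC = (FC - PWP) * d * 10
AWC = (0.27 - 0.14) * 121 * 10
AWC = 0.1300 * 121 * 10

157.3000 mm


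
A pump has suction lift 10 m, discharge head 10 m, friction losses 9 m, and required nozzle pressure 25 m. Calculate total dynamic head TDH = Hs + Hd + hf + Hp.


TDH = Hs + Hd + hf + Hp = 10 + 10 + 9 + 25 = 54

54 m


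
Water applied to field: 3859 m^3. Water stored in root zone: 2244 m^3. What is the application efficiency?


Ea = V_root / V_field * 100 = 2244 / 3859 * 100 = 58.1498%

58.1498 %


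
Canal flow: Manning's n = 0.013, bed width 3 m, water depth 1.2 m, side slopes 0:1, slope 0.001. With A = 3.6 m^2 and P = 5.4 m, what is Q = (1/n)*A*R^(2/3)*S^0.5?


R = A/P = 3.6/5.4 = 0.666667
Q = (1/0.013) * 3.6 * 0.666667^(2/3) * 0.001^0.5

6.6829 m^3/s


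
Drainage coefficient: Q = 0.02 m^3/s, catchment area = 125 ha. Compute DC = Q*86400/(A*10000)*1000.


DC = Q * 86400 / (A * 10000) * 1000
DC = 0.02 * 86400 / (125 * 10000) * 1000
DC = 1728000.0000 / 1250000

1.3824 mm/day


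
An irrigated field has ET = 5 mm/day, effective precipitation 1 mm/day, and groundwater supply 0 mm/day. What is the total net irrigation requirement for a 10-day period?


Daily deficit = ET - Pe - GW = 5 - 1 - 0 = 4 mm/day
NIR = 4 * 10 = 40 mm

40.0000 mm


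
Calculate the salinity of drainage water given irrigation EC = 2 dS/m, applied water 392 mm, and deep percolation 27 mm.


EC_dw = EC_iw * D_iw / D_dw
EC_dw = 2 * 392 / 27
EC_dw = 784 / 27

29.0370 dS/m


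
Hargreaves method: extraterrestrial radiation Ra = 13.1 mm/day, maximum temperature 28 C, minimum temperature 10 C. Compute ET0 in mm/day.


Tmean = (Tmax + Tmin)/2 = (28 + 10)/2 = 19.0
ET0 = 0.0023 * 13.1 * (19.0 + 17.8) * sqrt(28 - 10)
ET0 = 0.0023 * 13.1 * 36.8 * 4.242641

4.7042 mm/day


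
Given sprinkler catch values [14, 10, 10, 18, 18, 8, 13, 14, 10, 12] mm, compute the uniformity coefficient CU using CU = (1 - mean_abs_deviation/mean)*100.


mean = 12.700000 mm
MAD = 2.700000 mm
CU = (1 - 2.700000/12.700000)*100

78.7402 %


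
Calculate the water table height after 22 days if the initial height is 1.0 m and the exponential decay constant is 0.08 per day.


m = m0 * exp(-k*t)
m = 1.0 * exp(-0.08 * 22)
m = 1.0 * exp(-1.7600)

0.1720 m


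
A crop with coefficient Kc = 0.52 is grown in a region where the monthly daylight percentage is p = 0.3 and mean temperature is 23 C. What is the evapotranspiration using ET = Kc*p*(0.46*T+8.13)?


ET = Kc * p * (0.46*T + 8.13)
ET = 0.52 * 0.3 * (0.46*23 + 8.13)
ET = 0.52 * 0.3 * 18.7100

2.9188 mm/day


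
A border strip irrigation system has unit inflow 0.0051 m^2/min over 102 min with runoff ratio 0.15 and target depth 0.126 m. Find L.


L = q*t/((1+r)*Z)
L = 0.0051*102/((1+0.15)*0.126)
L = 0.5202/0.1449

3.5901 m


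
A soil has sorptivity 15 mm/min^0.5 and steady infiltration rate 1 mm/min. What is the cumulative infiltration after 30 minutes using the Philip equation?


F = S*sqrt(t) + A*t
F = 15*sqrt(30) + 1*30
F = 15*5.477226 + 30

112.1584 mm


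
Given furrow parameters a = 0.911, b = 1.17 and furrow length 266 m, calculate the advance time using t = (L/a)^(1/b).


t = (L/a)^(1/b)
t = (266/0.911)^(1/1.17)
t = 291.986828^(1/1.17)

127.9818 min


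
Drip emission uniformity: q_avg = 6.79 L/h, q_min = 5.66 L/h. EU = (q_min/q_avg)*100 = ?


EU = (q_min/q_avg)*100 = (5.66/6.79)*100 = 83.3579%

83.3579 %


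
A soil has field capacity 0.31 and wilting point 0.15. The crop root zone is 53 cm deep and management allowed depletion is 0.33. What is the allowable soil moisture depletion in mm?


SMD = (FC - PWP) * d * MAD * 10
SMD = (0.31 - 0.15) * 53 * 0.33 * 10
SMD = 0.1600 * 53 * 0.33 * 10

27.9840 mm


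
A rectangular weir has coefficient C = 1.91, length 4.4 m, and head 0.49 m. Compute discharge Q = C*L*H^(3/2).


Q = C * L * H^(3/2) = 1.91 * 4.4 * 0.49^1.5 = 1.91 * 4.4 * 0.343000

2.8826 m^3/s


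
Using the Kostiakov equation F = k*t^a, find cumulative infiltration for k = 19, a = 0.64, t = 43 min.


F = k * t^a = 19 * 43^0.64
F = 19 * 11.102475

210.9470 mm


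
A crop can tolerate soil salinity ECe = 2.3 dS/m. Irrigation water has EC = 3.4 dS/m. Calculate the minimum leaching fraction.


LR = ECiw / (5*ECe - ECiw)
LR = 3.4 / (5*2.3 - 3.4)
LR = 3.4 / 8.1000

0.4198


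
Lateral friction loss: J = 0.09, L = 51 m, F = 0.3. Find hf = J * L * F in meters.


hf = J * L * F = 0.09 * 51 * 0.3 = 1.3770 m

1.3770 m


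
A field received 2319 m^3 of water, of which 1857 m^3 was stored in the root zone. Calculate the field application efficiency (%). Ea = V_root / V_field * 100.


Ea = V_root / V_field * 100 = 1857 / 2319 * 100 = 80.0776%

80.0776 %


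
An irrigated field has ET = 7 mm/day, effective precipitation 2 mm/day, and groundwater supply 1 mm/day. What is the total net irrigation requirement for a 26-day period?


Daily deficit = ET - Pe - GW = 7 - 2 - 1 = 4 mm/day
NIR = 4 * 26 = 104 mm

104.0000 mm


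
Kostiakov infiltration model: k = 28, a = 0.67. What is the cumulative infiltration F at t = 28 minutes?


F = k * t^a = 28 * 28^0.67
F = 28 * 9.323863

261.0682 mm


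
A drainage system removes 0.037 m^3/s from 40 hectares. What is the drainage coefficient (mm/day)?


DC = Q * 86400 / (A * 10000) * 1000
DC = 0.037 * 86400 / (40 * 10000) * 1000
DC = 3196800.0000 / 400000

7.9920 mm/day


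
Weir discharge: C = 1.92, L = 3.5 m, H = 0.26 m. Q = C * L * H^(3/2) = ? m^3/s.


Q = C * L * H^(3/2) = 1.92 * 3.5 * 0.26^1.5 = 1.92 * 3.5 * 0.132575

0.8909 m^3/s


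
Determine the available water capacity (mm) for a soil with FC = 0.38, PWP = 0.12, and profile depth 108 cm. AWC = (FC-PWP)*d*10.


AWC = (FC - PWP) * d * 10
AWC = (0.38 - 0.12) * 108 * 10
AWC = 0.2600 * 108 * 10

280.8000 mm


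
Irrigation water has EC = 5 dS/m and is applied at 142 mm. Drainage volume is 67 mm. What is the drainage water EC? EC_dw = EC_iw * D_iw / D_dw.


EC_dw = EC_iw * D_iw / D_dw
EC_dw = 5 * 142 / 67
EC_dw = 710 / 67

10.5970 dS/m


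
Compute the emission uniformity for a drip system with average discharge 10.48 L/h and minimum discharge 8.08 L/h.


EU = (q_min/q_avg)*100 = (8.08/10.48)*100 = 77.0992%

77.0992 %


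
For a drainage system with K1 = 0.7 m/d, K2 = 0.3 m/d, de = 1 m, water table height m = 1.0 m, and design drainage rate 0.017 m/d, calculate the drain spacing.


S^2 = 8*K2*de*m/q + 4*K1*m^2/q
S^2 = 8*0.3*1*1.0/0.017 + 4*0.7*1.0^2/0.017
S = sqrt(305.8824)

17.4895 m


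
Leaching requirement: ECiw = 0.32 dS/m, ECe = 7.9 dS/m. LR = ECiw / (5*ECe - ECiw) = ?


LR = ECiw / (5*ECe - ECiw)
LR = 0.32 / (5*7.9 - 0.32)
LR = 0.32 / 39.1800

0.0082


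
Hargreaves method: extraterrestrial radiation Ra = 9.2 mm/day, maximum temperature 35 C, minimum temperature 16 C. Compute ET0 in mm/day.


Tmean = (Tmax + Tmin)/2 = (35 + 16)/2 = 25.5
ET0 = 0.0023 * 9.2 * (25.5 + 17.8) * sqrt(35 - 16)
ET0 = 0.0023 * 9.2 * 43.3 * 4.358899

3.9937 mm/day


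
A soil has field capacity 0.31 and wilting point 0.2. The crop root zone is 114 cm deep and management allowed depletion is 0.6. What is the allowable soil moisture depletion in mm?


SMD = (FC - PWP) * d * MAD * 10
SMD = (0.31 - 0.2) * 114 * 0.6 * 10
SMD = 0.1100 * 114 * 0.6 * 10

75.2400 mm


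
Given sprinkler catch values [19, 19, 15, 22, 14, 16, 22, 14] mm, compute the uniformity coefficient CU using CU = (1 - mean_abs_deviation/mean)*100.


mean = 17.625000 mm
MAD = 2.875000 mm
CU = (1 - 2.875000/17.625000)*100

83.6879 %


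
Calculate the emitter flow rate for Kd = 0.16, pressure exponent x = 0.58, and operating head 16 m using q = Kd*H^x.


q = Kd * H^x = 0.16 * 16^0.58 = 0.16 * 4.993322

0.7989 L/h


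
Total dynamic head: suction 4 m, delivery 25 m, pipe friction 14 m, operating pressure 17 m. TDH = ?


TDH = Hs + Hd + hf + Hp = 4 + 25 + 14 + 17 = 60

60 m


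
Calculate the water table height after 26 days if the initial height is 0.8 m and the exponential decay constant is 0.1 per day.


m = m0 * exp(-k*t)
m = 0.8 * exp(-0.1 * 26)
m = 0.8 * exp(-2.6000)

0.0594 m


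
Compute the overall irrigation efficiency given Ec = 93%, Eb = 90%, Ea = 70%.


Ec = 0.93, Eb = 0.9, Ea = 0.7
E = 0.93 * 0.9 * 0.7 * 100 = 58.5900%

58.5900 %


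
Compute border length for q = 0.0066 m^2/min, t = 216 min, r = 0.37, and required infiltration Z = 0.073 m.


L = q*t/((1+r)*Z)
L = 0.0066*216/((1+0.37)*0.073)
L = 1.4256/0.10001

14.2546 m


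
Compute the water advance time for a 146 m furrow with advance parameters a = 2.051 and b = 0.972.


t = (L/a)^(1/b)
t = (146/2.051)^(1/0.972)
t = 71.184788^(1/0.972)

80.4912 min


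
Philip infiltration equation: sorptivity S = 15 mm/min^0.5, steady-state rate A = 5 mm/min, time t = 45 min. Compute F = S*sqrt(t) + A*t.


F = S*sqrt(t) + A*t
F = 15*sqrt(45) + 5*45
F = 15*6.708204 + 225

325.6231 mm


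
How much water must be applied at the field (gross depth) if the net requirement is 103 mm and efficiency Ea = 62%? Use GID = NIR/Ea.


Ea = 62% = 0.62
GID = NIR / Ea = 103 / 0.62 = 166.1290 mm

166.1290 mm


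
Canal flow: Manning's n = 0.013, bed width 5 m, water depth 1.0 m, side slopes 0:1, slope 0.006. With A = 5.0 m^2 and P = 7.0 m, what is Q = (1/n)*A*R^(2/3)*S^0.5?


R = A/P = 5.0/7.0 = 0.714286
Q = (1/0.013) * 5.0 * 0.714286^(2/3) * 0.006^0.5

23.8059 m^3/s


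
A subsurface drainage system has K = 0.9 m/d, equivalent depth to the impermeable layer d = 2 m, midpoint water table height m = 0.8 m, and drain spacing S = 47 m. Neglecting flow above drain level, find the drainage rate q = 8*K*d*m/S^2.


q = 8*K*d*m/S^2
q = 8*0.9*2*0.8/47^2
q = 11.5200 / 2209

0.0052 m/d


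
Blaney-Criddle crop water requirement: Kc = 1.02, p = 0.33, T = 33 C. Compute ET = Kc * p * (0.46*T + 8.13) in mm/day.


ET = Kc * p * (0.46*T + 8.13)
ET = 1.02 * 0.33 * (0.46*33 + 8.13)
ET = 1.02 * 0.33 * 23.3100

7.8461 mm/day


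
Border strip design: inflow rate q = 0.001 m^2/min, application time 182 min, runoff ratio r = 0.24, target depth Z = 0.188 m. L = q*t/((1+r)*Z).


L = q*t/((1+r)*Z)
L = 0.001*182/((1+0.24)*0.188)
L = 0.182/0.23312

0.7807 m


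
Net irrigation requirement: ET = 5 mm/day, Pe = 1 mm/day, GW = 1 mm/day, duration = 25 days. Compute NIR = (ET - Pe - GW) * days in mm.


Daily deficit = ET - Pe - GW = 5 - 1 - 1 = 3 mm/day
NIR = 3 * 25 = 75 mm

75.0000 mm


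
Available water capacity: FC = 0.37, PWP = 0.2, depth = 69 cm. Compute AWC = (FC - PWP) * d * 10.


AWC = (FC - PWP) * d * 10
AWC = (0.37 - 0.2) * 69 * 10
AWC = 0.1700 * 69 * 10

117.3000 mm


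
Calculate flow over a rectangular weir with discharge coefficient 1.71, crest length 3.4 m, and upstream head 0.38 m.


Q = C * L * H^(3/2) = 1.71 * 3.4 * 0.38^1.5 = 1.71 * 3.4 * 0.234248

1.3619 m^3/s


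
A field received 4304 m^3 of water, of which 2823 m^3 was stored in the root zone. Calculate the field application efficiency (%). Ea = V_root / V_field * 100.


Ea = V_root / V_field * 100 = 2823 / 4304 * 100 = 65.5901%

65.5901 %


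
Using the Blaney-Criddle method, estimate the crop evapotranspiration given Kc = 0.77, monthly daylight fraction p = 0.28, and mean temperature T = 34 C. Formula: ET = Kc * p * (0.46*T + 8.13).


ET = Kc * p * (0.46*T + 8.13)
ET = 0.77 * 0.28 * (0.46*34 + 8.13)
ET = 0.77 * 0.28 * 23.7700

5.1248 mm/day


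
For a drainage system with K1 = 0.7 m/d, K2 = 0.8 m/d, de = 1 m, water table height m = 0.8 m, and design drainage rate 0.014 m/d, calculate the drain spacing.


S^2 = 8*K2*de*m/q + 4*K1*m^2/q
S^2 = 8*0.8*1*0.8/0.014 + 4*0.7*0.8^2/0.014
S = sqrt(493.7143)

22.2197 m


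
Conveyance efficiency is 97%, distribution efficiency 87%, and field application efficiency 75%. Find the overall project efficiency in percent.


Ec = 0.97, Eb = 0.87, Ea = 0.75
E = 0.97 * 0.87 * 0.75 * 100 = 63.2925%

63.2925 %


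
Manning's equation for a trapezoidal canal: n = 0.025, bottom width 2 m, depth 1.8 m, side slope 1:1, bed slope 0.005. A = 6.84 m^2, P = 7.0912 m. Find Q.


R = A/P = 6.84/7.0912 = 0.964576
Q = (1/0.025) * 6.84 * 0.964576^(2/3) * 0.005^0.5

18.8868 m^3/s


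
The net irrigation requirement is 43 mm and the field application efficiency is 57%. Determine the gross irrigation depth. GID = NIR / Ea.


Ea = 57% = 0.57
GID = NIR / Ea = 43 / 0.57 = 75.4386 mm

75.4386 mm


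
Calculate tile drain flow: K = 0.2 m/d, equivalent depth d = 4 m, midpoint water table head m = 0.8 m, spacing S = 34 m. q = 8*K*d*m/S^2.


q = 8*K*d*m/S^2
q = 8*0.2*4*0.8/34^2
q = 5.1200 / 1156

0.0044 m/d


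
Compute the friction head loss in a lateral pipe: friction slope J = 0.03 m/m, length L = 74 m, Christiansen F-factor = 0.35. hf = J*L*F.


hf = J * L * F = 0.03 * 74 * 0.35 = 0.7770 m

0.7770 m


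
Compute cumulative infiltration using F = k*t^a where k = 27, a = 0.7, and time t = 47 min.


F = k * t^a = 27 * 47^0.7
F = 27 * 14.807049

399.7903 mm


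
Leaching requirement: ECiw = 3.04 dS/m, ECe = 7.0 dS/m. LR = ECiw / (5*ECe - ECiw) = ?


LR = ECiw / (5*ECe - ECiw)
LR = 3.04 / (5*7.0 - 3.04)
LR = 3.04 / 31.9600

0.0951


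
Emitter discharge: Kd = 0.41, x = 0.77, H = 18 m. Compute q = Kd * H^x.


q = Kd * H^x = 0.41 * 18^0.77 = 0.41 * 9.258909

3.7962 L/h


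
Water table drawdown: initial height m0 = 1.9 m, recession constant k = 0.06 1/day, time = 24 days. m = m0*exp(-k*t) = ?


m = m0 * exp(-k*t)
m = 1.9 * exp(-0.06 * 24)
m = 1.9 * exp(-1.4400)

0.4502 m


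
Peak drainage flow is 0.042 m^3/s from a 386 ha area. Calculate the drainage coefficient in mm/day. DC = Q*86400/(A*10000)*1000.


DC = Q * 86400 / (A * 10000) * 1000
DC = 0.042 * 86400 / (386 * 10000) * 1000
DC = 3628800.0000 / 3860000

0.9401 mm/day


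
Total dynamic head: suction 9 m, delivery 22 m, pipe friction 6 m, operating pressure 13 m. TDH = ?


TDH = Hs + Hd + hf + Hp = 9 + 22 + 6 + 13 = 50

50 m


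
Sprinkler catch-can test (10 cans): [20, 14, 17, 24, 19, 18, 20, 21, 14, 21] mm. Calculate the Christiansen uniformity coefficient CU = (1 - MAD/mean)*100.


mean = 18.800000 mm
MAD = 2.440000 mm
CU = (1 - 2.440000/18.800000)*100

87.0213 %


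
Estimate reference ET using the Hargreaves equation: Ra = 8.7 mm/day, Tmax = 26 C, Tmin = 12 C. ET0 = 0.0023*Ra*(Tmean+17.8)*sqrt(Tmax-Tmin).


Tmean = (Tmax + Tmin)/2 = (26 + 12)/2 = 19.0
ET0 = 0.0023 * 8.7 * (19.0 + 17.8) * sqrt(26 - 12)
ET0 = 0.0023 * 8.7 * 36.8 * 3.741657

2.7552 mm/day


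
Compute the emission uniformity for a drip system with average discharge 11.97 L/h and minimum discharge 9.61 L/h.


EU = (q_min/q_avg)*100 = (9.61/11.97)*100 = 80.2840%

80.2840 %


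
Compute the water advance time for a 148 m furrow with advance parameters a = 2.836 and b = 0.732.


t = (L/a)^(1/b)
t = (148/2.836)^(1/0.732)
t = 52.186178^(1/0.732)

222.0175 min


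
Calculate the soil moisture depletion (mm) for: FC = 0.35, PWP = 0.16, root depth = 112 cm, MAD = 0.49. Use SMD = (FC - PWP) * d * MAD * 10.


SMD = (FC - PWP) * d * MAD * 10
SMD = (0.35 - 0.16) * 112 * 0.49 * 10
SMD = 0.1900 * 112 * 0.49 * 10

104.2720 mm


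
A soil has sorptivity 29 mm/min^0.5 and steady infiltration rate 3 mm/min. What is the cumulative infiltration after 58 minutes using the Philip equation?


F = S*sqrt(t) + A*t
F = 29*sqrt(58) + 3*58
F = 29*7.615773 + 174

394.8574 mm


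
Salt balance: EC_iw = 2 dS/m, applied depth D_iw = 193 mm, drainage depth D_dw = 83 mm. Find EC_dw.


EC_dw = EC_iw * D_iw / D_dw
EC_dw = 2 * 193 / 83
EC_dw = 386 / 83

4.6506 dS/m


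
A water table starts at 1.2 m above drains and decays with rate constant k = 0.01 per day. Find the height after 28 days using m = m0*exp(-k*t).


m = m0 * exp(-k*t)
m = 1.2 * exp(-0.01 * 28)
m = 1.2 * exp(-0.2800)

0.9069 m


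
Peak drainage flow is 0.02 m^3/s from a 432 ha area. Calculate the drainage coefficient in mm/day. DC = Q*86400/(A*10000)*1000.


DC = Q * 86400 / (A * 10000) * 1000
DC = 0.02 * 86400 / (432 * 10000) * 1000
DC = 1728000.0000 / 4320000

0.4000 mm/day


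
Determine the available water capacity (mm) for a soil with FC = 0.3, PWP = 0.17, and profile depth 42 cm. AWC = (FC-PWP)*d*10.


AWC = (FC - PWP) * d * 10
AWC = (0.3 - 0.17) * 42 * 10
AWC = 0.1300 * 42 * 10

54.6000 mm


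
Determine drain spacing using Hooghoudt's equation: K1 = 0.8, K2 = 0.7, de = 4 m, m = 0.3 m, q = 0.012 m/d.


S^2 = 8*K2*de*m/q + 4*K1*m^2/q
S^2 = 8*0.7*4*0.3/0.012 + 4*0.8*0.3^2/0.012
S = sqrt(584.0000)

24.1661 m


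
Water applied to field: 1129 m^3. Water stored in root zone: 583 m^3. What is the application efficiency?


Ea = V_root / V_field * 100 = 583 / 1129 * 100 = 51.6386%

51.6386 %


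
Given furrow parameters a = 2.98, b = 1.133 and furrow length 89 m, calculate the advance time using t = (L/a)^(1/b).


t = (L/a)^(1/b)
t = (89/2.98)^(1/1.133)
t = 29.865772^(1/1.133)

20.0450 min


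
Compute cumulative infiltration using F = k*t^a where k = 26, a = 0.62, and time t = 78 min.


F = k * t^a = 26 * 78^0.62
F = 26 * 14.896994

387.3218 mm


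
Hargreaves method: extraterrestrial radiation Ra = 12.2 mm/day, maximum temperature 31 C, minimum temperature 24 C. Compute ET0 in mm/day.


Tmean = (Tmax + Tmin)/2 = (31 + 24)/2 = 27.5
ET0 = 0.0023 * 12.2 * (27.5 + 17.8) * sqrt(31 - 24)
ET0 = 0.0023 * 12.2 * 45.3 * 2.645751

3.3631 mm/day


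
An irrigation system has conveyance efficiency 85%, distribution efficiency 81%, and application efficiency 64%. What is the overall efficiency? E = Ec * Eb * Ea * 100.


Ec = 0.85, Eb = 0.81, Ea = 0.64
E = 0.85 * 0.81 * 0.64 * 100 = 44.0640%

44.0640 %


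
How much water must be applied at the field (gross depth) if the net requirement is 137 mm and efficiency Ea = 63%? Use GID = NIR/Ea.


Ea = 63% = 0.63
GID = NIR / Ea = 137 / 0.63 = 217.4603 mm

217.4603 mm


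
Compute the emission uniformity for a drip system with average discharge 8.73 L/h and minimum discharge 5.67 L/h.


EU = (q_min/q_avg)*100 = (5.67/8.73)*100 = 64.9485%

64.9485 %


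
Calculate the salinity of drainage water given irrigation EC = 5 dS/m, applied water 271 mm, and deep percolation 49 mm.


EC_dw = EC_iw * D_iw / D_dw
EC_dw = 5 * 271 / 49
EC_dw = 1355 / 49

27.6531 dS/m


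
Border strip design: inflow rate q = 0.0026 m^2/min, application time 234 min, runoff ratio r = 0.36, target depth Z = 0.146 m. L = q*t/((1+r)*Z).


L = q*t/((1+r)*Z)
L = 0.0026*234/((1+0.36)*0.146)
L = 0.6084/0.19856

3.0641 m


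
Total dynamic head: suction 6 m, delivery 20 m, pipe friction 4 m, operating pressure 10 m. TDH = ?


TDH = Hs + Hd + hf + Hp = 6 + 20 + 4 + 10 = 40

40 m


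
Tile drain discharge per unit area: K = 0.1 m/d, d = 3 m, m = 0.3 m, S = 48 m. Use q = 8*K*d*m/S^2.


q = 8*K*d*m/S^2
q = 8*0.1*3*0.3/48^2
q = 0.7200 / 2304

3.1250e-04 m/d


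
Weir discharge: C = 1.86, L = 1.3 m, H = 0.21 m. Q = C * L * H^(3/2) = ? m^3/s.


Q = C * L * H^(3/2) = 1.86 * 1.3 * 0.21^1.5 = 1.86 * 1.3 * 0.096234

0.2327 m^3/s


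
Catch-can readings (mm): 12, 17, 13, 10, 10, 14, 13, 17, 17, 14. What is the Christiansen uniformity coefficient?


mean = 13.700000 mm
MAD = 2.100000 mm
CU = (1 - 2.100000/13.700000)*100

84.6715 %
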